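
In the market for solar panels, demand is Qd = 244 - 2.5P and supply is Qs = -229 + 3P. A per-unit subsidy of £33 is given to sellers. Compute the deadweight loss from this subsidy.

Pre-subsidy: 244 - 2.5P = -229 + 3P gives P* = 86, Q* = 29.
With the subsidy, sellers receive Ps = Pb + 33 for each unit, where Pb is the price buyers pay.
Supply in terms of Pb becomes Qs = -229 + 3(Pb + 33) = -130 + 3Pb. Setting this equal to demand: 244 - 2.5Pb = -130 + 3Pb, so Pb = 68.
Sellers receive Ps = 68 + 33 = 101; Q' = 244 − 2.5·68 = 74.
The subsidy expands output by 74 − 29 = 45 past the efficient level; on those units the gap between marginal cost and willingness to pay runs from 0 up to 33.
DWL = ½ × 33 × 45 = 742.5.

Deadweight loss = £742.5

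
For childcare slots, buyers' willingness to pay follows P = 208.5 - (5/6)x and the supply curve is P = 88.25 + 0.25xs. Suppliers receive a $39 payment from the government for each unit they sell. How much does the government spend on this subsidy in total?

Government cost = $5733

Pre-subsidy: 208.5 - (5/6)x = 88.25 + 0.25x gives x* = 111 and P* = 116.
With the subsidy, sellers receive Ps = Pb + 39 for each unit, where Pb is the price buyers pay.
On the curves, Pb = 208.5 - (5/6)x and Ps = 88.25 + 0.25x; the wedge Ps − Pb = 39 gives 88.25 + 0.25x − (208.5 - (5/6)x) = 39, so x' = 147.
Then Pb = 208.5 − (5/6)·147 = 86 and Ps = 88.25 + 0.25·147 = 125.
Government outlay = subsidy × quantity = 39 × 147 = 5733.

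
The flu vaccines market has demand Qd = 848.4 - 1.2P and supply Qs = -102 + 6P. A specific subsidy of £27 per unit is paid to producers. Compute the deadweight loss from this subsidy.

Pre-subsidy: 848.4 - 1.2P = -102 + 6P gives P* = 132, Q* = 690.
With the subsidy, sellers receive Ps = Pb + 27 for each unit, where Pb is the price buyers pay.
Supply in terms of Pb becomes Qs = -102 + 6(Pb + 27) = 60 + 6Pb. Setting this equal to demand: 848.4 - 1.2Pb = 60 + 6Pb, so Pb = 109.5.
Sellers receive Ps = 109.5 + 27 = 136.5; Q' = 848.4 − 1.2·109.5 = 717.
The subsidy expands output by 717 − 690 = 27 past the efficient level; on those units the gap between marginal cost and willingness to pay runs from 0 up to 27.
DWL = ½ × 27 × 27 = 364.5.

Deadweight loss = £364.5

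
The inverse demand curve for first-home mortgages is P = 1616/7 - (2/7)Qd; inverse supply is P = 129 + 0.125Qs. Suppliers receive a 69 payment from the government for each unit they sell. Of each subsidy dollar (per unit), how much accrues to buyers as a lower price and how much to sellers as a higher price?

Buyers gain 48 per unit; sellers gain 21 per unit

Pre-subsidy: 1616/7 - (2/7)Q = 129 + 0.125Q gives Q* = 248 and P* = 160.
With the subsidy, sellers receive Ps = Pb + 69 for each unit, where Pb is the price buyers pay.
On the curves, Pb = 1616/7 - (2/7)Q and Ps = 129 + 0.125Q; the wedge Ps − Pb = 69 gives 129 + 0.125Q − (1616/7 - (2/7)Q) = 69, so Q' = 416.
Then Pb = 1616/7 − (2/7)·416 = 112 and Ps = 129 + 0.125·416 = 181.
Buyers' price falls by P* − Pb = 160 − 112 = 48; sellers' price rises by Ps − P* = 181 − 160 = 21.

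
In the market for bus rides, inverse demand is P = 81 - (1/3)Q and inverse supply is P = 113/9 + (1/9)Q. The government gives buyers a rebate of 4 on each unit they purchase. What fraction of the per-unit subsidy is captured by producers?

Pre-subsidy: 81 - (1/3)Q = 113/9 + (1/9)Q gives Q* = 154 and P* = 89/3.
With the rebate, buyers effectively pay Pb = Ps − 4, where Ps is the price sellers receive.
On the curves, Pb = 81 - (1/3)Q and Ps = 113/9 + (1/9)Q; the wedge Ps − Pb = 4 gives 113/9 + (1/9)Q − (81 - (1/3)Q) = 4, so Q' = 163.
Then Pb = 81 − (1/3)·163 = 80/3 and Ps = 113/9 + (1/9)·163 = 92/3.
Buyers' price falls by P* − Pb = 89/3 − 80/3 = 3; sellers' price rises by Ps − P* = 92/3 − 89/3 = 1.
So producers capture 1/4 = 0.25 of each unit of subsidy.

Producer share = 0.25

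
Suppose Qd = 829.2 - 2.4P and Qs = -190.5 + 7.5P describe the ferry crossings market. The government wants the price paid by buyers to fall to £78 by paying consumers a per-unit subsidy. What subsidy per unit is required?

At a buyer price of 78, quantity demanded is 829.2 − 2.4·78 = 642.
Sellers supply 642 only when they receive Ps with -190.5 + 7.5·Ps = 642, i.e. Ps = 111.
s = Ps − Pb = 111 − 78 = 33.

Required subsidy s = £33 per unit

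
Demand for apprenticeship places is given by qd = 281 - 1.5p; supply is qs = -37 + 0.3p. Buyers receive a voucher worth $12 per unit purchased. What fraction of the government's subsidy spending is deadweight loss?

Pre-subsidy: 281 - 1.5p = -37 + 0.3p gives p* = 530/3, q* = 16.
With the rebate, buyers effectively pay pb = ps − 12, where ps is the price sellers receive.
Demand in terms of ps becomes qd = 281 − 1.5(ps − 12) = 299 - 1.5ps. Setting this equal to supply: 299 - 1.5ps = -37 + 0.3ps, so ps = 560/3.
Buyers pay pb = 560/3 − 12 = 524/3; q' = -37 + 0.3·(560/3) = 19.
ΔCS = ½(16 + 19)(530/3 − 524/3) = 35; ΔPS = ½(16 + 19)(560/3 − 530/3) = 175.
Government spending = 12 × 19 = 228.
DWL = ½ × 12 × (19 − 16) = 18; fraction = 18 / 228 = 3/38.

DWL / government spending = 3/38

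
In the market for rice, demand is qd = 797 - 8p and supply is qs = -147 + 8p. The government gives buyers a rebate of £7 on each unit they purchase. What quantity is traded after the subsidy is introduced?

Pre-subsidy: 797 - 8p = -147 + 8p gives p* = 59, q* = 325.
With the rebate, buyers effectively pay pb = ps − 7, where ps is the price sellers receive.
Demand in terms of ps becomes qd = 797 − 8(ps − 7) = 853 - 8ps. Setting this equal to supply: 853 - 8ps = -147 + 8ps, so ps = 62.5.
Buyers pay pb = 62.5 − 7 = 55.5; q' = -147 + 8·62.5 = 353.

q' = 353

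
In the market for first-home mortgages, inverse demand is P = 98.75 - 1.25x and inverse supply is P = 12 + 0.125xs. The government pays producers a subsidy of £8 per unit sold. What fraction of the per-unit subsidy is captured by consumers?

Pre-subsidy: 98.75 - 1.25x = 12 + 0.125x gives x* = 694/11 and P* = 875/44.
With the subsidy, sellers receive Ps = Pb + 8 for each unit, where Pb is the price buyers pay.
On the curves, Pb = 98.75 - 1.25x and Ps = 12 + 0.125x; the wedge Ps − Pb = 8 gives 12 + 0.125x − (98.75 - 1.25x) = 8, so x' = 758/11.
Then Pb = 98.75 − 1.25·(758/11) = 555/44 and Ps = 12 + 0.125·(758/11) = 907/44.
Buyers' price falls by P* − Pb = 875/44 − 555/44 = 80/11; sellers' price rises by Ps − P* = 907/44 − 875/44 = 8/11.
So consumers capture (80/11)/8 = 10/11 of each unit of subsidy.

Consumer share = 10/11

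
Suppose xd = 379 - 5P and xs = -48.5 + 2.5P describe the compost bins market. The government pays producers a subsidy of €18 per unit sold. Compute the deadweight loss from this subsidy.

Deadweight loss = €270

Pre-subsidy: 379 - 5P = -48.5 + 2.5P gives P* = 57, x* = 94.
With the subsidy, sellers receive Ps = Pb + 18 for each unit, where Pb is the price buyers pay.
Supply in terms of Pb becomes xs = -48.5 + 2.5(Pb + 18) = -3.5 + 2.5Pb. Setting this equal to demand: 379 - 5Pb = -3.5 + 2.5Pb, so Pb = 51.
Sellers receive Ps = 51 + 18 = 69; x' = 379 − 5·51 = 124.
The subsidy expands output by 124 − 94 = 30 past the efficient level; on those units the gap between marginal cost and willingness to pay runs from 0 up to 18.
DWL = ½ × 18 × 30 = 270.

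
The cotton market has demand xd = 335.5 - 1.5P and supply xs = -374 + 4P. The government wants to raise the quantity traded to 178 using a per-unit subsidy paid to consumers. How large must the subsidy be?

At x = 178, invert demand for the buyer price: Pb = (335.5 − 178)/1.5 = 105; invert supply for the seller price: Ps = (178 − (-374))/4 = 138.
The subsidy must fill the gap: s = Ps − Pb = 138 − 105 = 33.

Required subsidy s = 33 per unit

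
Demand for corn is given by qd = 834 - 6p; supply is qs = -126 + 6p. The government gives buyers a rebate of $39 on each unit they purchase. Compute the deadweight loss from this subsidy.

Deadweight loss = $2281.5

Pre-subsidy: 834 - 6p = -126 + 6p gives p* = 80, q* = 354.
With the rebate, buyers effectively pay pb = ps − 39, where ps is the price sellers receive.
Demand in terms of ps becomes qd = 834 − 6(ps − 39) = 1068 - 6ps. Setting this equal to supply: 1068 - 6ps = -126 + 6ps, so ps = 99.5.
Buyers pay pb = 99.5 − 39 = 60.5; q' = -126 + 6·99.5 = 471.
The subsidy expands output by 471 − 354 = 117 past the efficient level; on those units the gap between marginal cost and willingness to pay runs from 0 up to 39.
DWL = ½ × 39 × 117 = 2281.5.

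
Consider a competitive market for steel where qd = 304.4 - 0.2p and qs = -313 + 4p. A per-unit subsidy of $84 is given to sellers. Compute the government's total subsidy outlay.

Pre-subsidy: 304.4 - 0.2p = -313 + 4p gives p* = 147, q* = 275.
With the subsidy, sellers receive ps = pb + 84 for each unit, where pb is the price buyers pay.
Supply in terms of pb becomes qs = -313 + 4(pb + 84) = 23 + 4pb. Setting this equal to demand: 304.4 - 0.2pb = 23 + 4pb, so pb = 67.
Sellers receive ps = 67 + 84 = 151; q' = 304.4 − 0.2·67 = 291.
Government outlay = subsidy × quantity = 84 × 291 = 24444.

Government cost = $24444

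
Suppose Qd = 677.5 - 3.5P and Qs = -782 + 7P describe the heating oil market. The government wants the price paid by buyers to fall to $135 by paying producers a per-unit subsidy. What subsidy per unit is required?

Required subsidy s = $6 per unit

At a buyer price of 135, quantity demanded is 677.5 − 3.5·135 = 205.
Sellers supply 205 only when they receive Ps with -782 + 7·Ps = 205, i.e. Ps = 141.
s = Ps − Pb = 141 − 135 = 6.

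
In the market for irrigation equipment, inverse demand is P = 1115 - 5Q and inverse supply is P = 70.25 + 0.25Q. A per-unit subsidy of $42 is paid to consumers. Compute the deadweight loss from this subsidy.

Pre-subsidy: 1115 - 5Q = 70.25 + 0.25Q gives Q* = 199 and P* = 120.
With the rebate, buyers effectively pay Pb = Ps − 42, where Ps is the price sellers receive.
On the curves, Pb = 1115 - 5Q and Ps = 70.25 + 0.25Q; the wedge Ps − Pb = 42 gives 70.25 + 0.25Q − (1115 - 5Q) = 42, so Q' = 207.
Then Pb = 1115 − 5·207 = 80 and Ps = 70.25 + 0.25·207 = 122.
The subsidy expands output by 207 − 199 = 8 past the efficient level; on those units the gap between marginal cost and willingness to pay runs from 0 up to 42.
DWL = ½ × 42 × 8 = 168.

Deadweight loss = $168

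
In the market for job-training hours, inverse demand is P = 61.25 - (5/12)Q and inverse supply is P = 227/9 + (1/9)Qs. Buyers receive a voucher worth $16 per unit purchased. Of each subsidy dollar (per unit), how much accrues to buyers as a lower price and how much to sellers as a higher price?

Buyers gain 240/19 per unit; sellers gain 64/19 per unit

Pre-subsidy: 61.25 - (5/12)Q = 227/9 + (1/9)Q gives Q* = 1297/19 and P* = 1870/57.
With the rebate, buyers effectively pay Pb = Ps − 16, where Ps is the price sellers receive.
On the curves, Pb = 61.25 - (5/12)Q and Ps = 227/9 + (1/9)Q; the wedge Ps − Pb = 16 gives 227/9 + (1/9)Q − (61.25 - (5/12)Q) = 16, so Q' = 1873/19.
Then Pb = 61.25 − (5/12)·(1873/19) = 1150/57 and Ps = 227/9 + (1/9)·(1873/19) = 2062/57.
Buyers' price falls by P* − Pb = 1870/57 − 1150/57 = 240/19; sellers' price rises by Ps − P* = 2062/57 − 1870/57 = 64/19.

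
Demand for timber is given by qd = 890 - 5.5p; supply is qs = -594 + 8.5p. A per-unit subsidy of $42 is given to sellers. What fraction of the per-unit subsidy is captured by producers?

Producer share = 11/28

Pre-subsidy: 890 - 5.5p = -594 + 8.5p gives p* = 106, q* = 307.
With the subsidy, sellers receive ps = pb + 42 for each unit, where pb is the price buyers pay.
Supply in terms of pb becomes qs = -594 + 8.5(pb + 42) = -237 + 8.5pb. Setting this equal to demand: 890 - 5.5pb = -237 + 8.5pb, so pb = 80.5.
Sellers receive ps = 80.5 + 42 = 122.5; q' = 890 − 5.5·80.5 = 447.25.
Buyers' price falls by p* − pb = 106 − 80.5 = 25.5; sellers' price rises by ps − p* = 122.5 − 106 = 16.5.
So producers capture 16.5/42 = 11/28 of each unit of subsidy.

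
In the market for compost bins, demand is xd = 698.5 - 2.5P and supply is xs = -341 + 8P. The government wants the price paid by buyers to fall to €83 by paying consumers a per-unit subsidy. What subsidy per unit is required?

Required subsidy s = €21 per unit

At a buyer price of 83, quantity demanded is 698.5 − 2.5·83 = 491.
Sellers supply 491 only when they receive Ps with -341 + 8·Ps = 491, i.e. Ps = 104.
s = Ps − Pb = 104 − 83 = 21.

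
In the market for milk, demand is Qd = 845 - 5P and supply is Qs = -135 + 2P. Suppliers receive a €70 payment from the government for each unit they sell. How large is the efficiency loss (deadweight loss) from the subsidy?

Deadweight loss = €3500

Pre-subsidy: 845 - 5P = -135 + 2P gives P* = 140, Q* = 145.
With the subsidy, sellers receive Ps = Pb + 70 for each unit, where Pb is the price buyers pay.
Supply in terms of Pb becomes Qs = -135 + 2(Pb + 70) = 5 + 2Pb. Setting this equal to demand: 845 - 5Pb = 5 + 2Pb, so Pb = 120.
Sellers receive Ps = 120 + 70 = 190; Q' = 845 − 5·120 = 245.
The subsidy expands output by 245 − 145 = 100 past the efficient level; on those units the gap between marginal cost and willingness to pay runs from 0 up to 70.
DWL = ½ × 70 × 100 = 3500.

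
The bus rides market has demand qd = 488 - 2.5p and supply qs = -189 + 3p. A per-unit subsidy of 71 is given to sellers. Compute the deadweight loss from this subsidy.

Deadweight loss = 75615/22

Pre-subsidy: 488 - 2.5p = -189 + 3p gives p* = 1354/11, q* = 1983/11.
With the subsidy, sellers receive ps = pb + 71 for each unit, where pb is the price buyers pay.
Supply in terms of pb becomes qs = -189 + 3(pb + 71) = 24 + 3pb. Setting this equal to demand: 488 - 2.5pb = 24 + 3pb, so pb = 928/11.
Sellers receive ps = 928/11 + 71 = 1709/11; q' = 488 − 2.5·(928/11) = 3048/11.
The subsidy expands output by 3048/11 − 1983/11 = 1065/11 past the efficient level; on those units the gap between marginal cost and willingness to pay runs from 0 up to 71.
DWL = ½ × 71 × 1065/11 = 75615/22.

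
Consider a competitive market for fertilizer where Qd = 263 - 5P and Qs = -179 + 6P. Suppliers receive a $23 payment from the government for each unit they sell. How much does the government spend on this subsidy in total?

Pre-subsidy: 263 - 5P = -179 + 6P gives P* = 442/11, Q* = 683/11.
With the subsidy, sellers receive Ps = Pb + 23 for each unit, where Pb is the price buyers pay.
Supply in terms of Pb becomes Qs = -179 + 6(Pb + 23) = -41 + 6Pb. Setting this equal to demand: 263 - 5Pb = -41 + 6Pb, so Pb = 304/11.
Sellers receive Ps = 304/11 + 23 = 557/11; Q' = 263 − 5·(304/11) = 1373/11.
Government outlay = subsidy × quantity = 23 × 1373/11 = 31579/11.

Government cost = 31579/11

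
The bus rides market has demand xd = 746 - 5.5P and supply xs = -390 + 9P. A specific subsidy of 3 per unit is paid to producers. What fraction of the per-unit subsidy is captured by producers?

Producer share = 11/29

Pre-subsidy: 746 - 5.5P = -390 + 9P gives P* = 2272/29, x* = 9138/29.
With the subsidy, sellers receive Ps = Pb + 3 for each unit, where Pb is the price buyers pay.
Supply in terms of Pb becomes xs = -390 + 9(Pb + 3) = -363 + 9Pb. Setting this equal to demand: 746 - 5.5Pb = -363 + 9Pb, so Pb = 2218/29.
Sellers receive Ps = 2218/29 + 3 = 2305/29; x' = 746 − 5.5·(2218/29) = 9435/29.
Buyers' price falls by P* − Pb = 2272/29 − 2218/29 = 54/29; sellers' price rises by Ps − P* = 2305/29 − 2272/29 = 33/29.
So producers capture (33/29)/3 = 11/29 of each unit of subsidy.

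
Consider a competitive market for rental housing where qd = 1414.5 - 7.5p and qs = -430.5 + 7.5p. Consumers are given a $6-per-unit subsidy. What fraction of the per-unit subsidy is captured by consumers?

Consumer share = 0.5

Pre-subsidy: 1414.5 - 7.5p = -430.5 + 7.5p gives p* = 123, q* = 492.
With the rebate, buyers effectively pay pb = ps − 6, where ps is the price sellers receive.
Demand in terms of ps becomes qd = 1414.5 − 7.5(ps − 6) = 1459.5 - 7.5ps. Setting this equal to supply: 1459.5 - 7.5ps = -430.5 + 7.5ps, so ps = 126.
Buyers pay pb = 126 − 6 = 120; q' = -430.5 + 7.5·126 = 514.5.
Buyers' price falls by p* − pb = 123 − 120 = 3; sellers' price rises by ps − p* = 126 − 123 = 3.
So consumers capture 3/6 = 0.5 of each unit of subsidy.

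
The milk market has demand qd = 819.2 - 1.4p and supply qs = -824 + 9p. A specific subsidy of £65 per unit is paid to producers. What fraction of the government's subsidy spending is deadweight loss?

Pre-subsidy: 819.2 - 1.4p = -824 + 9p gives p* = 158, q* = 598.
With the subsidy, sellers receive ps = pb + 65 for each unit, where pb is the price buyers pay.
Supply in terms of pb becomes qs = -824 + 9(pb + 65) = -239 + 9pb. Setting this equal to demand: 819.2 - 1.4pb = -239 + 9pb, so pb = 101.75.
Sellers receive ps = 101.75 + 65 = 166.75; q' = 819.2 − 1.4·101.75 = 676.75.
ΔCS = ½(598 + 676.75)(158 − 101.75) = 35852.34375; ΔPS = ½(598 + 676.75)(166.75 − 158) = 5577.03125.
Government spending = 65 × 676.75 = 43988.75.
DWL = ½ × 65 × (676.75 − 598) = 2559.375; fraction = 2559.375 / 43988.75 = 315/5414.

DWL / government spending = 315/5414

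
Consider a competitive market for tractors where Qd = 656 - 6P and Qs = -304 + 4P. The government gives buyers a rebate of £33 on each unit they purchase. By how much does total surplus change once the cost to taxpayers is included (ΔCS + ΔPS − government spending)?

Net change in total surplus = -£1306.8

Pre-subsidy: 656 - 6P = -304 + 4P gives P* = 96, Q* = 80.
With the rebate, buyers effectively pay Pb = Ps − 33, where Ps is the price sellers receive.
Demand in terms of Ps becomes Qd = 656 − 6(Ps − 33) = 854 - 6Ps. Setting this equal to supply: 854 - 6Ps = -304 + 4Ps, so Ps = 115.8.
Buyers pay Pb = 115.8 − 33 = 82.8; Q' = -304 + 4·115.8 = 159.2.
ΔCS = ½(80 + 159.2)(96 − 82.8) = 1578.72; ΔPS = ½(80 + 159.2)(115.8 − 96) = 2368.08.
Government spending = 33 × 159.2 = 5253.6.
Net change = 1578.72 + 2368.08 − 5253.6 = -1306.8. The loss equals the DWL triangle ½·33·79.2.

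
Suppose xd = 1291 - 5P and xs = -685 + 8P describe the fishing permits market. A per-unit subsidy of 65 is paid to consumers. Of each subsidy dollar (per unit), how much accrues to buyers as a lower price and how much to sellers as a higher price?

Buyers gain 40 per unit; sellers gain 25 per unit

Pre-subsidy: 1291 - 5P = -685 + 8P gives P* = 152, x* = 531.
With the rebate, buyers effectively pay Pb = Ps − 65, where Ps is the price sellers receive.
Demand in terms of Ps becomes xd = 1291 − 5(Ps − 65) = 1616 - 5Ps. Setting this equal to supply: 1616 - 5Ps = -685 + 8Ps, so Ps = 177.
Buyers pay Pb = 177 − 65 = 112; x' = -685 + 8·177 = 731.
Buyers' price falls by P* − Pb = 152 − 112 = 40; sellers' price rises by Ps − P* = 177 − 152 = 25.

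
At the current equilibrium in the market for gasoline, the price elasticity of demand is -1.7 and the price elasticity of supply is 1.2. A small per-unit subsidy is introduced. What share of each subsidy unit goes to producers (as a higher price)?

Producer share = 17/29

For a small subsidy around the equilibrium, the benefit split depends on the relative slopes, which at a point are proportional to the elasticities.
Buyer share = εs/(εs + |εd|) = 1.2/(1.2 + 1.7) = 12/29; seller share = |εd|/(εs + |εd|) = 17/29.
So producers capture 17/29 of the subsidy.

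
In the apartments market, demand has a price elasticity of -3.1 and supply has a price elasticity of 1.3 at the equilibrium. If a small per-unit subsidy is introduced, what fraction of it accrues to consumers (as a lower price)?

Consumer share = 13/44

For a small subsidy around the equilibrium, the benefit split depends on the relative slopes, which at a point are proportional to the elasticities.
Buyer share = εs/(εs + |εd|) = 1.3/(1.3 + 3.1) = 13/44; seller share = |εd|/(εs + |εd|) = 31/44.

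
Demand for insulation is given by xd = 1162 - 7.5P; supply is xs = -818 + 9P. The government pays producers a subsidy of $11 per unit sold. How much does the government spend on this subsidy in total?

Pre-subsidy: 1162 - 7.5P = -818 + 9P gives P* = 120, x* = 262.
With the subsidy, sellers receive Ps = Pb + 11 for each unit, where Pb is the price buyers pay.
Supply in terms of Pb becomes xs = -818 + 9(Pb + 11) = -719 + 9Pb. Setting this equal to demand: 1162 - 7.5Pb = -719 + 9Pb, so Pb = 114.
Sellers receive Ps = 114 + 11 = 125; x' = 1162 − 7.5·114 = 307.
Government outlay = subsidy × quantity = 11 × 307 = 3377.

Government cost = $3377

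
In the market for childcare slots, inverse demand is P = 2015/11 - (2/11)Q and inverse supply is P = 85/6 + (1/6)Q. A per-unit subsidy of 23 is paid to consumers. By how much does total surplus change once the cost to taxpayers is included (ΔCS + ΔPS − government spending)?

Pre-subsidy: 2015/11 - (2/11)Q = 85/6 + (1/6)Q gives Q* = 485 and P* = 95.
With the rebate, buyers effectively pay Pb = Ps − 23, where Ps is the price sellers receive.
On the curves, Pb = 2015/11 - (2/11)Q and Ps = 85/6 + (1/6)Q; the wedge Ps − Pb = 23 gives 85/6 + (1/6)Q − (2015/11 - (2/11)Q) = 23, so Q' = 551.
Then Pb = 2015/11 − (2/11)·551 = 83 and Ps = 85/6 + (1/6)·551 = 106.
ΔCS = ½(485 + 551)(95 − 83) = 6216; ΔPS = ½(485 + 551)(106 − 95) = 5698.
Government spending = 23 × 551 = 12673.
Net change = 6216 + 5698 − 12673 = -759. The loss equals the DWL triangle ½·23·66.

Net change in total surplus = -759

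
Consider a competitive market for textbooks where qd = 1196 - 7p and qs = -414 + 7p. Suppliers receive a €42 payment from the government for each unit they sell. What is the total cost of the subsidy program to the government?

Government cost = €22596

Pre-subsidy: 1196 - 7p = -414 + 7p gives p* = 115, q* = 391.
With the subsidy, sellers receive ps = pb + 42 for each unit, where pb is the price buyers pay.
Supply in terms of pb becomes qs = -414 + 7(pb + 42) = -120 + 7pb. Setting this equal to demand: 1196 - 7pb = -120 + 7pb, so pb = 94.
Sellers receive ps = 94 + 42 = 136; q' = 1196 − 7·94 = 538.
Government outlay = subsidy × quantity = 42 × 538 = 22596.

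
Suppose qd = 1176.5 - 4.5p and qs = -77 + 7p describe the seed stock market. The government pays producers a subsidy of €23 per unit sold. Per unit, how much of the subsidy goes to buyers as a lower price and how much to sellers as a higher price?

Pre-subsidy: 1176.5 - 4.5p = -77 + 7p gives p* = 109, q* = 686.
With the subsidy, sellers receive ps = pb + 23 for each unit, where pb is the price buyers pay.
Supply in terms of pb becomes qs = -77 + 7(pb + 23) = 84 + 7pb. Setting this equal to demand: 1176.5 - 4.5pb = 84 + 7pb, so pb = 95.
Sellers receive ps = 95 + 23 = 118; q' = 1176.5 − 4.5·95 = 749.
Buyers' price falls by p* − pb = 109 − 95 = 14; sellers' price rises by ps − p* = 118 − 109 = 9.

Buyers gain €14 per unit; sellers gain €9 per unit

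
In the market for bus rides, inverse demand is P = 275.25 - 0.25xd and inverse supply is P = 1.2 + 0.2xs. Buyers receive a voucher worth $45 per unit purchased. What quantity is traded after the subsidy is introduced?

x' = 709

Pre-subsidy: 275.25 - 0.25x = 1.2 + 0.2x gives x* = 609 and P* = 123.
With the rebate, buyers effectively pay Pb = Ps − 45, where Ps is the price sellers receive.
On the curves, Pb = 275.25 - 0.25x and Ps = 1.2 + 0.2x; the wedge Ps − Pb = 45 gives 1.2 + 0.2x − (275.25 - 0.25x) = 45, so x' = 709.
Then Pb = 275.25 − 0.25·709 = 98 and Ps = 1.2 + 0.2·709 = 143.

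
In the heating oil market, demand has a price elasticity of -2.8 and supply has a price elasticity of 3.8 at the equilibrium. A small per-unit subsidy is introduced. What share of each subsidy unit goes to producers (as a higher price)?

Producer share = 14/33

For a small subsidy around the equilibrium, the benefit split depends on the relative slopes, which at a point are proportional to the elasticities.
Buyer share = εs/(εs + |εd|) = 3.8/(3.8 + 2.8) = 19/33; seller share = |εd|/(εs + |εd|) = 14/33.
So producers capture 14/33 of the subsidy.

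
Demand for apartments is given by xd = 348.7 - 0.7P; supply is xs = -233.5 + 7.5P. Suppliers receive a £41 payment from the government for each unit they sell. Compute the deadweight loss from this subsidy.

Pre-subsidy: 348.7 - 0.7P = -233.5 + 7.5P gives P* = 71, x* = 299.
With the subsidy, sellers receive Ps = Pb + 41 for each unit, where Pb is the price buyers pay.
Supply in terms of Pb becomes xs = -233.5 + 7.5(Pb + 41) = 74 + 7.5Pb. Setting this equal to demand: 348.7 - 0.7Pb = 74 + 7.5Pb, so Pb = 33.5.
Sellers receive Ps = 33.5 + 41 = 74.5; x' = 348.7 − 0.7·33.5 = 325.25.
The subsidy expands output by 325.25 − 299 = 26.25 past the efficient level; on those units the gap between marginal cost and willingness to pay runs from 0 up to 41.
DWL = ½ × 41 × 26.25 = 538.125.

Deadweight loss = £538.125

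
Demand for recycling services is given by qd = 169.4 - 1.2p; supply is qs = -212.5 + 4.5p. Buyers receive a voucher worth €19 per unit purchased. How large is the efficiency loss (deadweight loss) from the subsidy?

Pre-subsidy: 169.4 - 1.2p = -212.5 + 4.5p gives p* = 67, q* = 89.
With the rebate, buyers effectively pay pb = ps − 19, where ps is the price sellers receive.
Demand in terms of ps becomes qd = 169.4 − 1.2(ps − 19) = 192.2 - 1.2ps. Setting this equal to supply: 192.2 - 1.2ps = -212.5 + 4.5ps, so ps = 71.
Buyers pay pb = 71 − 19 = 52; q' = -212.5 + 4.5·71 = 107.
The subsidy expands output by 107 − 89 = 18 past the efficient level; on those units the gap between marginal cost and willingness to pay runs from 0 up to 19.
DWL = ½ × 19 × 18 = 171.

Deadweight loss = €171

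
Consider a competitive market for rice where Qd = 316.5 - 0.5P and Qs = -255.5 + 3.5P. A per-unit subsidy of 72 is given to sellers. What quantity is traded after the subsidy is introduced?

Pre-subsidy: 316.5 - 0.5P = -255.5 + 3.5P gives P* = 143, Q* = 245.
With the subsidy, sellers receive Ps = Pb + 72 for each unit, where Pb is the price buyers pay.
Supply in terms of Pb becomes Qs = -255.5 + 3.5(Pb + 72) = -3.5 + 3.5Pb. Setting this equal to demand: 316.5 - 0.5Pb = -3.5 + 3.5Pb, so Pb = 80.
Sellers receive Ps = 80 + 72 = 152; Q' = 316.5 − 0.5·80 = 276.5.

Q' = 276.5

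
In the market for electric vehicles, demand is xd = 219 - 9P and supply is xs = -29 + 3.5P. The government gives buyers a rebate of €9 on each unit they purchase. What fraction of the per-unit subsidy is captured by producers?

Pre-subsidy: 219 - 9P = -29 + 3.5P gives P* = 19.84, x* = 40.44.
With the rebate, buyers effectively pay Pb = Ps − 9, where Ps is the price sellers receive.
Demand in terms of Ps becomes xd = 219 − 9(Ps − 9) = 300 - 9Ps. Setting this equal to supply: 300 - 9Ps = -29 + 3.5Ps, so Ps = 26.32.
Buyers pay Pb = 26.32 − 9 = 17.32; x' = -29 + 3.5·26.32 = 63.12.
Buyers' price falls by P* − Pb = 19.84 − 17.32 = 2.52; sellers' price rises by Ps − P* = 26.32 − 19.84 = 6.48.
So producers capture 6.48/9 = 0.72 of each unit of subsidy.

Producer share = 0.72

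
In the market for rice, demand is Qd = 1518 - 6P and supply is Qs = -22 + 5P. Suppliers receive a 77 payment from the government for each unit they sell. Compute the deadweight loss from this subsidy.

Deadweight loss = 8085

Pre-subsidy: 1518 - 6P = -22 + 5P gives P* = 140, Q* = 678.
With the subsidy, sellers receive Ps = Pb + 77 for each unit, where Pb is the price buyers pay.
Supply in terms of Pb becomes Qs = -22 + 5(Pb + 77) = 363 + 5Pb. Setting this equal to demand: 1518 - 6Pb = 363 + 5Pb, so Pb = 105.
Sellers receive Ps = 105 + 77 = 182; Q' = 1518 − 6·105 = 888.
The subsidy expands output by 888 − 678 = 210 past the efficient level; on those units the gap between marginal cost and willingness to pay runs from 0 up to 77.
DWL = ½ × 77 × 210 = 8085.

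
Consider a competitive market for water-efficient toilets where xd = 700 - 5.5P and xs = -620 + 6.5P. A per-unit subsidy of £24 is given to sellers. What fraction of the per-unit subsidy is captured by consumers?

Pre-subsidy: 700 - 5.5P = -620 + 6.5P gives P* = 110, x* = 95.
With the subsidy, sellers receive Ps = Pb + 24 for each unit, where Pb is the price buyers pay.
Supply in terms of Pb becomes xs = -620 + 6.5(Pb + 24) = -464 + 6.5Pb. Setting this equal to demand: 700 - 5.5Pb = -464 + 6.5Pb, so Pb = 97.
Sellers receive Ps = 97 + 24 = 121; x' = 700 − 5.5·97 = 166.5.
Buyers' price falls by P* − Pb = 110 − 97 = 13; sellers' price rises by Ps − P* = 121 − 110 = 11.
So consumers capture 13/24 = 13/24 of each unit of subsidy.

Consumer share = 13/24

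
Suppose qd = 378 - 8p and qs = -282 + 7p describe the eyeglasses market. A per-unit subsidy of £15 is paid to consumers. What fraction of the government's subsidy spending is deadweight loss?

DWL / government spending = 14/41

Pre-subsidy: 378 - 8p = -282 + 7p gives p* = 44, q* = 26.
With the rebate, buyers effectively pay pb = ps − 15, where ps is the price sellers receive.
Demand in terms of ps becomes qd = 378 − 8(ps − 15) = 498 - 8ps. Setting this equal to supply: 498 - 8ps = -282 + 7ps, so ps = 52.
Buyers pay pb = 52 − 15 = 37; q' = -282 + 7·52 = 82.
ΔCS = ½(26 + 82)(44 − 37) = 378; ΔPS = ½(26 + 82)(52 − 44) = 432.
Government spending = 15 × 82 = 1230.
DWL = ½ × 15 × (82 − 26) = 420; fraction = 420 / 1230 = 14/41.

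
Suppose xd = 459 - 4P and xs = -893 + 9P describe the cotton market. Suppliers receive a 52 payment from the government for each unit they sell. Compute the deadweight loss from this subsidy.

Pre-subsidy: 459 - 4P = -893 + 9P gives P* = 104, x* = 43.
With the subsidy, sellers receive Ps = Pb + 52 for each unit, where Pb is the price buyers pay.
Supply in terms of Pb becomes xs = -893 + 9(Pb + 52) = -425 + 9Pb. Setting this equal to demand: 459 - 4Pb = -425 + 9Pb, so Pb = 68.
Sellers receive Ps = 68 + 52 = 120; x' = 459 − 4·68 = 187.
The subsidy expands output by 187 − 43 = 144 past the efficient level; on those units the gap between marginal cost and willingness to pay runs from 0 up to 52.
DWL = ½ × 52 × 144 = 3744.

Deadweight loss = 3744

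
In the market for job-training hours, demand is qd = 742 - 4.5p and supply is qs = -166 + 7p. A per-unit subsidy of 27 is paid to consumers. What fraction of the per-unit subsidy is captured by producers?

Pre-subsidy: 742 - 4.5p = -166 + 7p gives p* = 1816/23, q* = 8894/23.
With the rebate, buyers effectively pay pb = ps − 27, where ps is the price sellers receive.
Demand in terms of ps becomes qd = 742 − 4.5(ps − 27) = 863.5 - 4.5ps. Setting this equal to supply: 863.5 - 4.5ps = -166 + 7ps, so ps = 2059/23.
Buyers pay pb = 2059/23 − 27 = 1438/23; q' = -166 + 7·(2059/23) = 10595/23.
Buyers' price falls by p* − pb = 1816/23 − 1438/23 = 378/23; sellers' price rises by ps − p* = 2059/23 − 1816/23 = 243/23.
So producers capture (243/23)/27 = 9/23 of each unit of subsidy.

Producer share = 9/23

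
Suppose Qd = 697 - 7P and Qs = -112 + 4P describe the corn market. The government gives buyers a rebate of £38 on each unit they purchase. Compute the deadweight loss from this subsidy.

Pre-subsidy: 697 - 7P = -112 + 4P gives P* = 809/11, Q* = 2004/11.
With the rebate, buyers effectively pay Pb = Ps − 38, where Ps is the price sellers receive.
Demand in terms of Ps becomes Qd = 697 − 7(Ps − 38) = 963 - 7Ps. Setting this equal to supply: 963 - 7Ps = -112 + 4Ps, so Ps = 1075/11.
Buyers pay Pb = 1075/11 − 38 = 657/11; Q' = -112 + 4·(1075/11) = 3068/11.
The subsidy expands output by 3068/11 − 2004/11 = 1064/11 past the efficient level; on those units the gap between marginal cost and willingness to pay runs from 0 up to 38.
DWL = ½ × 38 × 1064/11 = 20216/11.

Deadweight loss = 20216/11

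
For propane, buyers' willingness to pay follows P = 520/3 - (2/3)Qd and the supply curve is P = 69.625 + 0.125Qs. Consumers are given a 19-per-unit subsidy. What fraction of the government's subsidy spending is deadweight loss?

Pre-subsidy: 520/3 - (2/3)Q = 69.625 + 0.125Q gives Q* = 131 and P* = 86.
With the rebate, buyers effectively pay Pb = Ps − 19, where Ps is the price sellers receive.
On the curves, Pb = 520/3 - (2/3)Q and Ps = 69.625 + 0.125Q; the wedge Ps − Pb = 19 gives 69.625 + 0.125Q − (520/3 - (2/3)Q) = 19, so Q' = 155.
Then Pb = 520/3 − (2/3)·155 = 70 and Ps = 69.625 + 0.125·155 = 89.
ΔCS = ½(131 + 155)(86 − 70) = 2288; ΔPS = ½(131 + 155)(89 − 86) = 429.
Government spending = 19 × 155 = 2945.
DWL = ½ × 19 × (155 − 131) = 228; fraction = 228 / 2945 = 12/155.

DWL / government spending = 12/155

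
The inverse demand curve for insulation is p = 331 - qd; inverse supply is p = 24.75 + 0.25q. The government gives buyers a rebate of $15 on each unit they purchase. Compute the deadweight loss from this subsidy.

Pre-subsidy: 331 - q = 24.75 + 0.25q gives q* = 245 and p* = 86.
With the rebate, buyers effectively pay pb = ps − 15, where ps is the price sellers receive.
On the curves, pb = 331 - q and ps = 24.75 + 0.25q; the wedge ps − pb = 15 gives 24.75 + 0.25q − (331 - q) = 15, so q' = 257.
Then pb = 331 − 1·257 = 74 and ps = 24.75 + 0.25·257 = 89.
The subsidy expands output by 257 − 245 = 12 past the efficient level; on those units the gap between marginal cost and willingness to pay runs from 0 up to 15.
DWL = ½ × 15 × 12 = 90.

Deadweight loss = $90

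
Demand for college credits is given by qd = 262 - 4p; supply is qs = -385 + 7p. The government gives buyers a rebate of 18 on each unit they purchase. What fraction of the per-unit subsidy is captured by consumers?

Consumer share = 7/11

Pre-subsidy: 262 - 4p = -385 + 7p gives p* = 647/11, q* = 294/11.
With the rebate, buyers effectively pay pb = ps − 18, where ps is the price sellers receive.
Demand in terms of ps becomes qd = 262 − 4(ps − 18) = 334 - 4ps. Setting this equal to supply: 334 - 4ps = -385 + 7ps, so ps = 719/11.
Buyers pay pb = 719/11 − 18 = 521/11; q' = -385 + 7·(719/11) = 798/11.
Buyers' price falls by p* − pb = 647/11 − 521/11 = 126/11; sellers' price rises by ps − p* = 719/11 − 647/11 = 72/11.
So consumers capture (126/11)/18 = 7/11 of each unit of subsidy.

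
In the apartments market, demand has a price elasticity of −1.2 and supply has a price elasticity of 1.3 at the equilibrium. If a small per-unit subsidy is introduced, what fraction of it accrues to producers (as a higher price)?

For a small subsidy around the equilibrium, the benefit split depends on the relative slopes, which at a point are proportional to the elasticities.
Buyer share = εs/(εs + |εd|) = 1.3/(1.3 + 1.2) = 0.52; seller share = |εd|/(εs + |εd|) = 0.48.
So producers capture 0.48 of the subsidy.

Producer share = 0.48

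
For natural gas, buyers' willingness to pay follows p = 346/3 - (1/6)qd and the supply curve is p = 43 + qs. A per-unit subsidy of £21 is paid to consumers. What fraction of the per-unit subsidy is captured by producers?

Producer share = 6/7

Pre-subsidy: 346/3 - (1/6)q = 43 + q gives q* = 62 and p* = 105.
With the rebate, buyers effectively pay pb = ps − 21, where ps is the price sellers receive.
On the curves, pb = 346/3 - (1/6)q and ps = 43 + q; the wedge ps − pb = 21 gives 43 + q − (346/3 - (1/6)q) = 21, so q' = 80.
Then pb = 346/3 − (1/6)·80 = 102 and ps = 43 + 1·80 = 123.
Buyers' price falls by p* − pb = 105 − 102 = 3; sellers' price rises by ps − p* = 123 − 105 = 18.
So producers capture 18/21 = 6/7 of each unit of subsidy.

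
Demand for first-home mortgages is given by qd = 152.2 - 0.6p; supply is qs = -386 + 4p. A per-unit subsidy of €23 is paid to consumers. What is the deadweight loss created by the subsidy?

Deadweight loss = €138

Pre-subsidy: 152.2 - 0.6p = -386 + 4p gives p* = 117, q* = 82.
With the rebate, buyers effectively pay pb = ps − 23, where ps is the price sellers receive.
Demand in terms of ps becomes qd = 152.2 − 0.6(ps − 23) = 166 - 0.6ps. Setting this equal to supply: 166 - 0.6ps = -386 + 4ps, so ps = 120.
Buyers pay pb = 120 − 23 = 97; q' = -386 + 4·120 = 94.
The subsidy expands output by 94 − 82 = 12 past the efficient level; on those units the gap between marginal cost and willingness to pay runs from 0 up to 23.
DWL = ½ × 23 × 12 = 138.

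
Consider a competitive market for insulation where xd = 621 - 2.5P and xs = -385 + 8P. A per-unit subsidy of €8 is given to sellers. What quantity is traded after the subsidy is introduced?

Pre-subsidy: 621 - 2.5P = -385 + 8P gives P* = 2012/21, x* = 8011/21.
With the subsidy, sellers receive Ps = Pb + 8 for each unit, where Pb is the price buyers pay.
Supply in terms of Pb becomes xs = -385 + 8(Pb + 8) = -321 + 8Pb. Setting this equal to demand: 621 - 2.5Pb = -321 + 8Pb, so Pb = 628/7.
Sellers receive Ps = 628/7 + 8 = 684/7; x' = 621 − 2.5·(628/7) = 2777/7.

x' = 2777/7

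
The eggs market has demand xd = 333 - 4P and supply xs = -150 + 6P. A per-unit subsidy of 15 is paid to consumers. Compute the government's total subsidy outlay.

Government cost = 2637

Pre-subsidy: 333 - 4P = -150 + 6P gives P* = 48.3, x* = 139.8.
With the rebate, buyers effectively pay Pb = Ps − 15, where Ps is the price sellers receive.
Demand in terms of Ps becomes xd = 333 − 4(Ps − 15) = 393 - 4Ps. Setting this equal to supply: 393 - 4Ps = -150 + 6Ps, so Ps = 54.3.
Buyers pay Pb = 54.3 − 15 = 39.3; x' = -150 + 6·54.3 = 175.8.
Government outlay = subsidy × quantity = 15 × 175.8 = 2637.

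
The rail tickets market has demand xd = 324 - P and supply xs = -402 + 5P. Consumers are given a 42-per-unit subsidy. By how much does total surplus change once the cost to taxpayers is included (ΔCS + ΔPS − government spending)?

Pre-subsidy: 324 - P = -402 + 5P gives P* = 121, x* = 203.
With the rebate, buyers effectively pay Pb = Ps − 42, where Ps is the price sellers receive.
Demand in terms of Ps becomes xd = 324 − 1(Ps − 42) = 366 - Ps. Setting this equal to supply: 366 - Ps = -402 + 5Ps, so Ps = 128.
Buyers pay Pb = 128 − 42 = 86; x' = -402 + 5·128 = 238.
ΔCS = ½(203 + 238)(121 − 86) = 7717.5; ΔPS = ½(203 + 238)(128 − 121) = 1543.5.
Government spending = 42 × 238 = 9996.
Net change = 7717.5 + 1543.5 − 9996 = -735. The loss equals the DWL triangle ½·42·35.

Net change in total surplus = -735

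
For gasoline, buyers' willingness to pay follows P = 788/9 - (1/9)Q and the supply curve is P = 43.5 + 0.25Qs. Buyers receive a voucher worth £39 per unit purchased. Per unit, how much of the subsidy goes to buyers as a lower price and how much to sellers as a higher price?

Pre-subsidy: 788/9 - (1/9)Q = 43.5 + 0.25Q gives Q* = 122 and P* = 74.
With the rebate, buyers effectively pay Pb = Ps − 39, where Ps is the price sellers receive.
On the curves, Pb = 788/9 - (1/9)Q and Ps = 43.5 + 0.25Q; the wedge Ps − Pb = 39 gives 43.5 + 0.25Q − (788/9 - (1/9)Q) = 39, so Q' = 230.
Then Pb = 788/9 − (1/9)·230 = 62 and Ps = 43.5 + 0.25·230 = 101.
Buyers' price falls by P* − Pb = 74 − 62 = 12; sellers' price rises by Ps − P* = 101 − 74 = 27.

Buyers gain £12 per unit; sellers gain £27 per unit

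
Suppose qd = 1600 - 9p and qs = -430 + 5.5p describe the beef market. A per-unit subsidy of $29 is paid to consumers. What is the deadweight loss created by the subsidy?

Deadweight loss = $1435.5

Pre-subsidy: 1600 - 9p = -430 + 5.5p gives p* = 140, q* = 340.
With the rebate, buyers effectively pay pb = ps − 29, where ps is the price sellers receive.
Demand in terms of ps becomes qd = 1600 − 9(ps − 29) = 1861 - 9ps. Setting this equal to supply: 1861 - 9ps = -430 + 5.5ps, so ps = 158.
Buyers pay pb = 158 − 29 = 129; q' = -430 + 5.5·158 = 439.
The subsidy expands output by 439 − 340 = 99 past the efficient level; on those units the gap between marginal cost and willingness to pay runs from 0 up to 29.
DWL = ½ × 29 × 99 = 1435.5.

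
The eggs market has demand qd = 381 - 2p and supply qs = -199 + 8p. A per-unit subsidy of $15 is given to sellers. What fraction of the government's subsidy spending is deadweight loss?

DWL / government spending = 12/289

Pre-subsidy: 381 - 2p = -199 + 8p gives p* = 58, q* = 265.
With the subsidy, sellers receive ps = pb + 15 for each unit, where pb is the price buyers pay.
Supply in terms of pb becomes qs = -199 + 8(pb + 15) = -79 + 8pb. Setting this equal to demand: 381 - 2pb = -79 + 8pb, so pb = 46.
Sellers receive ps = 46 + 15 = 61; q' = 381 − 2·46 = 289.
ΔCS = ½(265 + 289)(58 − 46) = 3324; ΔPS = ½(265 + 289)(61 − 58) = 831.
Government spending = 15 × 289 = 4335.
DWL = ½ × 15 × (289 − 265) = 180; fraction = 180 / 4335 = 12/289.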